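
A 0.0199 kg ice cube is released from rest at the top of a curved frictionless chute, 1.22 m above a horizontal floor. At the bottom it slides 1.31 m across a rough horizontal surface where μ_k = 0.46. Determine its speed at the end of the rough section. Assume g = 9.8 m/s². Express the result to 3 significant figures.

Applying the work–energy principle:
mgh = ½mv² + μ_k m g d
W_f = μ_k mg d = (0.46)(0.0199)(9.8)(1.31) = 0.1175 J
½mv² = mgh − W_f = 0.23792 − 0.1175 = 0.12041 J
v = √(2 × 0.12041/0.0199) = 3.479 m/s

v = 3.48 m/s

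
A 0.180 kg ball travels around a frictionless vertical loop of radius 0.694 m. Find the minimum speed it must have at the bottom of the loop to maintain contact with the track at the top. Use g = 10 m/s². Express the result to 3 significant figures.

v = 5.89 m/s

At the top: mg = mv_top²/r ⇒ v_top² = gr = 6.940 m²/s²
Energy from bottom to top (height 2r): ½mv_bot² = ½mv_top² + mg(2r)
v_bot² = gr + 4gr = 5gr = 34.70
v_bot = √(5gr) = 5.891 m/s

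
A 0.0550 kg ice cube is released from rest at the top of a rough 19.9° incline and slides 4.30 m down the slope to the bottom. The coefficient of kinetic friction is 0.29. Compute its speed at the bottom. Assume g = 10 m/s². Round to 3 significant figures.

v = 2.41 m/s

Taking the bottom as reference, mgh = ½mv² + μ_k N L with h = L sinθ, N = mg cosθ:
mgh = mgL sinθ = (0.0550)(10)(4.30)sin19.9° = 0.80500 J
W_f = μ_k mg cosθ · L = (0.29)(0.0550)(10)cos19.9°·4.30 = 0.6449 J
½mv² = 0.80500 − 0.6449 = 0.16010 J
v = √(2 × 0.16010/0.0550) = 2.413 m/s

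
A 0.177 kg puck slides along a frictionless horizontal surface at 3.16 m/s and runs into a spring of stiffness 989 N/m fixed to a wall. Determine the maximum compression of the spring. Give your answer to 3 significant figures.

Conservation of energy between contact and max compression: ½mv² = ½kx²
x = v√(m/k) = 3.16 × √(0.177/989) = 0.04227 m

x = 0.0423 m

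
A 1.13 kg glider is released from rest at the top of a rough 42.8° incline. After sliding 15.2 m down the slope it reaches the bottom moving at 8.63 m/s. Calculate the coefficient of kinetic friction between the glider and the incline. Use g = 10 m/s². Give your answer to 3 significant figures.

μ_k = 0.592

The energy dissipated by friction is the PE lost minus the KE gained:
mgL sinθ = 116.70 J; ½mv² = 42.079 J
W_f = 116.70 − 42.079 = 74.62 J
μ_k = W_f/(mg cosθ · L) = 74.62/(8.291 × 15.2) = 0.5921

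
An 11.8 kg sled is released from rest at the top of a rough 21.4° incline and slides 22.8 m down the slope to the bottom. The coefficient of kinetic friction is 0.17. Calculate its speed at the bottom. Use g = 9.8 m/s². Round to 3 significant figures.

v = 9.61 m/s

Taking the bottom as reference, mgh = ½mv² + μ_k N L with h = L sinθ, N = mg cosθ:
mgh = mgL sinθ = (11.8)(9.8)(22.8)sin21.4° = 962.03 J
W_f = μ_k mg cosθ · L = (0.17)(11.8)(9.8)cos21.4°·22.8 = 417.3 J
½mv² = 962.03 − 417.3 = 544.71 J
v = √(2 × 544.71/11.8) = 9.609 m/s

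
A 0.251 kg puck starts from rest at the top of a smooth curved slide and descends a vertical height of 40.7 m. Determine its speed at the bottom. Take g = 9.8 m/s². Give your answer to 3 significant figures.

Energy conservation between the two points: mgh = ½mv²
v = √(2gh) = √(2 × 9.8 × 40.7) = √797.72 = 28.24 m/s

v = 28.2 m/s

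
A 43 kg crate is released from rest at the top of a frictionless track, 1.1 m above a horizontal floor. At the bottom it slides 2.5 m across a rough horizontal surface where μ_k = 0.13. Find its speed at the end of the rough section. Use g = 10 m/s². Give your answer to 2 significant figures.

v = 3.9 m/s

Applying the work–energy principle:
mgh = ½mv² + μ_k m g d
W_f = μ_k mg d = (0.13)(43)(10)(2.5) = 139.8 J
½mv² = mgh − W_f = 473.00 − 139.8 = 333.25 J
v = √(2 × 333.25/43) = 3.937 m/s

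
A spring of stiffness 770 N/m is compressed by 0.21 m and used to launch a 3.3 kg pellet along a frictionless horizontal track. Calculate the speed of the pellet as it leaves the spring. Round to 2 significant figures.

Conservation of energy: ½kx² = ½mv²
v = x√(k/m) = 0.21 × √(770/3.3) = 3.208 m/s

v = 3.2 m/s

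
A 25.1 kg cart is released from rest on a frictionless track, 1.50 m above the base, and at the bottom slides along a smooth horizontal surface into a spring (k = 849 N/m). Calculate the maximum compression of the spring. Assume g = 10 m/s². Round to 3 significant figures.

x = 0.942 m

Gravitational PE at the top equals spring PE at max compression: mgh = ½kx²
x = √(2mgh/k) = √(2 × 25.1 × 10 × 1.50 / 849) = 0.9418 m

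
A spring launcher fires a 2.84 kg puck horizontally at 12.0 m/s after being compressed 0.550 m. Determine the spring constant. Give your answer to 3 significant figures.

Spring PE at full compression equals KE at release: ½kx² = ½mv²
k = mv²/x² = (2.84)(12.0)²/(0.550)² = 1352 N/m

k = 1350 N/m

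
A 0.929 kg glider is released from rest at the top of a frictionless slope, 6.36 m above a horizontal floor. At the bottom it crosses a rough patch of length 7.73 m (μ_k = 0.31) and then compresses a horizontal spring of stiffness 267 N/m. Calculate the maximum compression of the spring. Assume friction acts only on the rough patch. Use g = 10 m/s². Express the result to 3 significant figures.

x = 0.525 m

Initial energy: E₁ = mgh = (0.929)(10)(6.36) = 59.084 J
Friction removes W_f = μ_k mg d = (0.31)(0.929)(10)(7.73) = 22.26 J
Energy reaching the spring: E = 59.084 − 22.26 = 36.823 J
At max compression ½kx² = E ⇒ x = √(2E/k) = √(2 × 36.823/267) = 0.5252 m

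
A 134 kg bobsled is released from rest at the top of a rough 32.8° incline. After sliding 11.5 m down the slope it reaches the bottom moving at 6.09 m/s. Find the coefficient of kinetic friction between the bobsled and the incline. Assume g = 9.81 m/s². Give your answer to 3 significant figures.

mgh = ½mv² + μ_k (mg cosθ) L, with h = L sinθ
mgL sinθ = 8189.1 J; ½mv² = 2484.9 J
W_f = 8189.1 − 2484.9 = 5704 J
μ_k = W_f/(mg cosθ · L) = 5704/(1105 × 11.5) = 0.4489

μ_k = 0.449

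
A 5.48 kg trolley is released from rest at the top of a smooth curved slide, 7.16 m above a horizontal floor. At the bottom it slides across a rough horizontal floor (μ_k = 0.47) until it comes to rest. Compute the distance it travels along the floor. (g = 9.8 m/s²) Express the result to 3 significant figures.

d = 15.2 m

Energy bookkeeping (friction removes W_f = μ_k N d):
At rest all PE has been dissipated by friction: mgh = μ_k m g d
d = h/μ_k = 7.16/0.47 = 15.23 m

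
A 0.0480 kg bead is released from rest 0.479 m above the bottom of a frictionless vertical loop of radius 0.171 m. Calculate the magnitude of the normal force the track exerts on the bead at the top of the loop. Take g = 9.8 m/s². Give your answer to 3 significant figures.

N = 0.283 N

Energy from release to top (height 2r): mgh = ½mv_top² + mg(2r)
v_top² = 2g(h − 2r) = 2(9.8)(0.479 − 0.3420) = 2.6852 m²/s²
At the top, both N and weight point toward the centre: N + mg = mv_top²/r
N = m(v_top²/r − g) = 0.0480(2.6852/0.171 − 9.8) = 0.2833 N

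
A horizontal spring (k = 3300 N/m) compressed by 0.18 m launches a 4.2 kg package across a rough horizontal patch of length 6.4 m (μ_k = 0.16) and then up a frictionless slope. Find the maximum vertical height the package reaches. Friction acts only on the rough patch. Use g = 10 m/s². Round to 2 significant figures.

h = 0.25 m

Spring energy: E₀ = ½kx² = ½(3300)(0.18)² = 53.460 J
Friction: W_f = μ_k mg d = (0.16)(4.2)(10)(6.4) = 43.01 J
Energy at base of ramp: E = 53.460 − 43.01 = 10.452 J
At max height all remaining energy is PE: mgh = E ⇒ h = E/(mg) = 10.452/(4.2 × 10) = 0.2489 m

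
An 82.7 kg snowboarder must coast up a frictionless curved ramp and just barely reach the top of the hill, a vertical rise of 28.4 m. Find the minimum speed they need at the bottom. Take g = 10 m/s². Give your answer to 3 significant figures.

v = 23.8 m/s

At the top they are momentarily at rest, so all KE converts to PE: ½mv² = mgh
v = √(2gh) = √(2 × 10 × 28.4) = 23.83 m/s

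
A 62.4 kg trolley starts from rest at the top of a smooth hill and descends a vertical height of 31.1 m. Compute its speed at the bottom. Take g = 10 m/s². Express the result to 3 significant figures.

v = 24.9 m/s

Mechanical energy is conserved (no friction): mgh = ½mv²
v = √(2gh) = √(2 × 10 × 31.1) = √622.00 = 24.94 m/s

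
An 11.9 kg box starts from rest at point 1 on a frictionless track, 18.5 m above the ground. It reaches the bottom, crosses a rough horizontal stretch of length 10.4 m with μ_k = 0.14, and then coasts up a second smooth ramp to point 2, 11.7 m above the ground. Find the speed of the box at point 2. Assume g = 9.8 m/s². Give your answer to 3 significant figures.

Energy at 1: mgh₁ = (11.9)(9.8)(18.5) = 2157.5 J
Friction loss: W_f = μ_k mg d = 169.8 J
At 2: ½mv² + mgh₂ = mgh₁ − W_f
½mv² = 2157.5 − 169.8 − 1364.5 = 623.22 J
v = √(2 × 623.22/11.9) = 10.23 m/s

v = 10.2 m/s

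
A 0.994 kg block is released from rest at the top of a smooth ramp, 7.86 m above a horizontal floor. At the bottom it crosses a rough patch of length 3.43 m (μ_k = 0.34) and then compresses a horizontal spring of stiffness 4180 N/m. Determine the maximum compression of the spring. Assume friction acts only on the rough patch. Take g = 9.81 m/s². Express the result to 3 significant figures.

x = 0.177 m

Initial energy: E₁ = mgh = (0.994)(9.81)(7.86) = 76.644 J
Friction removes W_f = μ_k mg d = (0.34)(0.994)(9.81)(3.43) = 11.37 J
Energy reaching the spring: E = 76.644 − 11.37 = 65.272 J
At max compression ½kx² = E ⇒ x = √(2E/k) = √(2 × 65.272/4180) = 0.1767 m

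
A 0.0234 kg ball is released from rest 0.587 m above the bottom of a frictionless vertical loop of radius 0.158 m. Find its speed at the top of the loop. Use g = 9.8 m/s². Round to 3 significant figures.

v = 2.30 m/s

Energy conservation: mgh = ½mv_top² + mg(2r)
v_top² = 2g(h − 2r) = 2(9.8)(0.587 − 0.3160) = 5.312
v_top = 2.305 m/s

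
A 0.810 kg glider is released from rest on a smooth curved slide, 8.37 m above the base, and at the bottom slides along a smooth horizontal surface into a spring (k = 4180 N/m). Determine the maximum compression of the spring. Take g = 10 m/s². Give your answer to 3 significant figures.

Energy conservation (no friction) from release to max compression: mgh = ½kx²
x = √(2mgh/k) = √(2 × 0.810 × 10 × 8.37 / 4180) = 0.1801 m

x = 0.180 m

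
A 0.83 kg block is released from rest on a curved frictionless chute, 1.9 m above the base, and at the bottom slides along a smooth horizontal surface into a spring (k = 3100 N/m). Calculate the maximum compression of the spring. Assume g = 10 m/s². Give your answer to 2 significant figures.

Gravitational PE at the top equals spring PE at max compression: mgh = ½kx²
x = √(2mgh/k) = √(2 × 0.83 × 10 × 1.9 / 3100) = 0.1009 m

x = 0.10 m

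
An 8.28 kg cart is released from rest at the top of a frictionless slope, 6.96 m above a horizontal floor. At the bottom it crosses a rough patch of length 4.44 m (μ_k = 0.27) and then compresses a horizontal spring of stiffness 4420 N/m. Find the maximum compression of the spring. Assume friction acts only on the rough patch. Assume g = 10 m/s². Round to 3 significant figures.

x = 0.465 m

Initial energy: E₁ = mgh = (8.28)(10)(6.96) = 576.29 J
Friction removes W_f = μ_k mg d = (0.27)(8.28)(10)(4.44) = 99.26 J
Energy reaching the spring: E = 576.29 − 99.26 = 477.03 J
At max compression ½kx² = E ⇒ x = √(2E/k) = √(2 × 477.03/4420) = 0.4646 m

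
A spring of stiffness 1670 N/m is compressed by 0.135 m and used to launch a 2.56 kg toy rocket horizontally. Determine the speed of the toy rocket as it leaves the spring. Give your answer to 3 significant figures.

The toy rocket leaves the spring when the spring is at natural length, so ½kx² = ½mv²
v = x√(k/m) = 0.135 × √(1670/2.56) = 3.448 m/s

v = 3.45 m/s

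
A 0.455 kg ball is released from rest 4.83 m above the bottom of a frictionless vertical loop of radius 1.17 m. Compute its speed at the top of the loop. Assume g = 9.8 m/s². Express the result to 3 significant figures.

Energy conservation: mgh = ½mv_top² + mg(2r)
v_top² = 2g(h − 2r) = 2(9.8)(4.83 − 2.340) = 48.80
v_top = 6.986 m/s

v = 6.99 m/s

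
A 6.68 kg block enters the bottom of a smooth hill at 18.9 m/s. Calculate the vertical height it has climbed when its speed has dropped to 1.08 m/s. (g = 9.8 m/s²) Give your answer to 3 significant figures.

Energy balance between the two points: ½mv₁² = ½mv₂² + mgh
h = (v₁² − v₂²)/(2g) = (18.9² − 1.08²)/(2 × 9.8) = 18.17 m

h = 18.2 m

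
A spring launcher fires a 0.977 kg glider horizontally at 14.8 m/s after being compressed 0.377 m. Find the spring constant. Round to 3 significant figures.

Energy stored in the spring equals the launch KE: ½kx² = ½mv²
k = mv²/x² = (0.977)(14.8)²/(0.377)² = 1506 N/m

k = 1510 N/m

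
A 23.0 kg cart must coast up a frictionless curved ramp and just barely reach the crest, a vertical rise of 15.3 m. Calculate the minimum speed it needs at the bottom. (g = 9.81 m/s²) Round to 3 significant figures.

At the top it is momentarily at rest, so all KE converts to PE: ½mv² = mgh
v = √(2gh) = √(2 × 9.81 × 15.3) = 17.33 m/s

v = 17.3 m/s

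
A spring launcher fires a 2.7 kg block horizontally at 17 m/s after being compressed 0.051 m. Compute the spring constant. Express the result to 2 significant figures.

Energy stored in the spring equals the launch KE: ½kx² = ½mv²
k = mv²/x² = (2.7)(17)²/(0.051)² = 300000 N/m

k = 300000 N/m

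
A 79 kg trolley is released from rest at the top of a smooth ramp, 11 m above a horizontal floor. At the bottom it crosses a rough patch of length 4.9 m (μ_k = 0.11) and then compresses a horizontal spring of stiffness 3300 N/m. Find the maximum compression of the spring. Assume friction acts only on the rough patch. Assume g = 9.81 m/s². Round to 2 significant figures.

Initial energy: E₁ = mgh = (79)(9.81)(11) = 8524.9 J
Friction removes W_f = μ_k mg d = (0.11)(79)(9.81)(4.9) = 417.7 J
Energy reaching the spring: E = 8524.9 − 417.7 = 8107.2 J
At max compression ½kx² = E ⇒ x = √(2E/k) = √(2 × 8107.2/3300) = 2.217 m

x = 2.2 m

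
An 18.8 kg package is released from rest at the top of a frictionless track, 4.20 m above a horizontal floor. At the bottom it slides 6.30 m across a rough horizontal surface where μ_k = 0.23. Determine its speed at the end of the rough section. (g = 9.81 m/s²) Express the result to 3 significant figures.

v = 7.35 m/s

Energy at the top = energy at the end + work done against friction:
mgh = ½mv² + μ_k m g d
W_f = μ_k mg d = (0.23)(18.8)(9.81)(6.30) = 267.2 J
½mv² = mgh − W_f = 774.60 − 267.2 = 507.36 J
v = √(2 × 507.36/18.8) = 7.347 m/s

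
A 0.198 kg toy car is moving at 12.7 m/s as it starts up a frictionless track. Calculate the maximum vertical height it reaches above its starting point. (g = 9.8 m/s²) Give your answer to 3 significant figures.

h = 8.23 m

Setting KE at the bottom equal to PE gained: ½mv² = mgh
h = v²/(2g) = 12.7²/(2 × 9.8) = 8.229 m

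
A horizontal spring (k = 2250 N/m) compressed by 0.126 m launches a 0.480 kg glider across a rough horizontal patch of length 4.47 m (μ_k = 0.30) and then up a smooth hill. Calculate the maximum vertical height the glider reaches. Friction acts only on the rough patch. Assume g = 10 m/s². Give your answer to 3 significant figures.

Spring energy: E₀ = ½kx² = ½(2250)(0.126)² = 17.861 J
Friction: W_f = μ_k mg d = (0.30)(0.480)(10)(4.47) = 6.437 J
Energy at base of ramp: E = 17.861 − 6.437 = 11.424 J
At max height all remaining energy is PE: mgh = E ⇒ h = E/(mg) = 11.424/(0.480 × 10) = 2.380 m

h = 2.38 m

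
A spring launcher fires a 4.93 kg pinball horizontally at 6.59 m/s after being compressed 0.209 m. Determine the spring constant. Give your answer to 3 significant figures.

Spring PE at full compression equals KE at release: ½kx² = ½mv²
k = mv²/x² = (4.93)(6.59)²/(0.209)² = 4901 N/m

k = 4900 N/m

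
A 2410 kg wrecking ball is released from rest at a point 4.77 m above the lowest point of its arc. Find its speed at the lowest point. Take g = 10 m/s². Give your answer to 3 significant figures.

Mechanical energy is conserved (no friction): mgh = ½mv²
v = √(2gh) = √(2 × 10 × 4.77) = √95.400 = 9.767 m/s

v = 9.77 m/s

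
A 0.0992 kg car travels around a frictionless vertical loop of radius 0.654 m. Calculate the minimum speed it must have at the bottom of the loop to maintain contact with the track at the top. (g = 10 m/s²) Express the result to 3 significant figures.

At the top: mg = mv_top²/r ⇒ v_top² = gr = 6.540 m²/s²
Energy from bottom to top (height 2r): ½mv_bot² = ½mv_top² + mg(2r)
v_bot² = gr + 4gr = 5gr = 32.70
v_bot = √(5gr) = 5.718 m/s

v = 5.72 m/s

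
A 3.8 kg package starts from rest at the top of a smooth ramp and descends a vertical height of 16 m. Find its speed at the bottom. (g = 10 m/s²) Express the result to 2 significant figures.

v = 18 m/s

Equating total energy at the two states: mgh = ½mv²
v = √(2gh) = √(2 × 10 × 16) = √320.00 = 17.89 m/s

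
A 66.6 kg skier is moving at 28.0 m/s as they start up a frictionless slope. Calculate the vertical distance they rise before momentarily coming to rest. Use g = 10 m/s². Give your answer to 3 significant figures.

By energy conservation, ½mv² = mgh
h = v²/(2g) = 28.0²/(2 × 10) = 39.20 m

h = 39.2 m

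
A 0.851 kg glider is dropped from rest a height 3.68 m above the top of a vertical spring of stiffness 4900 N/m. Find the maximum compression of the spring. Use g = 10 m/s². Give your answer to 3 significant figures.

Measuring PE from the top of the relaxed spring, at max compression the glider has dropped H + x with zero KE, so:
mg(H + x) = ½kx²
½(4900)x² − (0.851)(10)x − (0.851)(10)(3.68) = 0
2450x² − 8.510x − 31.32 = 0
x = [8.510 + √(72.42 + 306905)]/(2 × 2450) = 0.1148 m

x = 0.115 m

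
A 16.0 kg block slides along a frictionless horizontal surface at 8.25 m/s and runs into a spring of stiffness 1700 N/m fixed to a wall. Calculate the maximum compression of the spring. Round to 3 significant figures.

x = 0.800 m

At max compression the block is momentarily at rest: ½mv² = ½kx²
x = v√(m/k) = 8.25 × √(16.0/1700) = 0.8004 m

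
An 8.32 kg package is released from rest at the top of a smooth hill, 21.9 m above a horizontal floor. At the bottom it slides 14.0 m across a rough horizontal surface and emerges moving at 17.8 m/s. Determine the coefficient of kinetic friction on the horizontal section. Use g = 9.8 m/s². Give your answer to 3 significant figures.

μ_k = 0.410

Energy at the top = energy at the end + work done against friction:
mgh = ½mv² + μ_k m g d
mgh = 1785.6 J; ½mv² = 1318.1 J
W_f = 1785.6 − 1318.1 = 467.6 J
μ_k = W_f/(mg·d) = 467.6/(81.54 × 14.0) = 0.4096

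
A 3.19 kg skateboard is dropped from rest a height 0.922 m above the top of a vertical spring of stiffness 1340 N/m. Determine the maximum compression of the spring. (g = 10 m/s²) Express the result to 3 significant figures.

Measuring PE from the top of the relaxed spring, at max compression the skateboard has dropped H + x with zero KE, so:
mg(H + x) = ½kx²
½(1340)x² − (3.19)(10)x − (3.19)(10)(0.922) = 0
670.0x² − 31.90x − 29.41 = 0
x = [31.90 + √(1018 + 78824)]/(2 × 670.0) = 0.2347 m

x = 0.235 m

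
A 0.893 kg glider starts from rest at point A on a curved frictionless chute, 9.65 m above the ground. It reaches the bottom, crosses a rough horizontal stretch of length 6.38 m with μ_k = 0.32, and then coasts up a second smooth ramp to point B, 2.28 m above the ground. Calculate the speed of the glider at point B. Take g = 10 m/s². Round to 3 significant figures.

v = 10.3 m/s

Energy at A: mgh₁ = (0.893)(10)(9.65) = 86.174 J
Friction loss: W_f = μ_k mg d = 18.23 J
At B: ½mv² + mgh₂ = mgh₁ − W_f
½mv² = 86.174 − 18.23 − 20.360 = 47.583 J
v = √(2 × 47.583/0.893) = 10.32 m/s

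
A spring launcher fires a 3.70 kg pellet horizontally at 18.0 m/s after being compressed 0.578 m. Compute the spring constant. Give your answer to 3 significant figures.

Spring PE at full compression equals KE at release: ½kx² = ½mv²
k = mv²/x² = (3.70)(18.0)²/(0.578)² = 3588 N/m

k = 3590 N/m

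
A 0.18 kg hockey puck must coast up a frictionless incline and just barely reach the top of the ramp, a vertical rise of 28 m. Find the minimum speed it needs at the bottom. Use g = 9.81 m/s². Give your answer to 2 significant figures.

v = 23 m/s

At the top it is momentarily at rest, so all KE converts to PE: ½mv² = mgh
v = √(2gh) = √(2 × 9.81 × 28) = 23.44 m/s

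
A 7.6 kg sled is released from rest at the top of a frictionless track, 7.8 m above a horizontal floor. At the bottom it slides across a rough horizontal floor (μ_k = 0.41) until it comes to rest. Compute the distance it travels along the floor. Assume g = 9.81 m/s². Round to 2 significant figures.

d = 19 m

Applying the work–energy principle:
At rest all PE has been dissipated by friction: mgh = μ_k m g d
d = h/μ_k = 7.8/0.41 = 19.02 m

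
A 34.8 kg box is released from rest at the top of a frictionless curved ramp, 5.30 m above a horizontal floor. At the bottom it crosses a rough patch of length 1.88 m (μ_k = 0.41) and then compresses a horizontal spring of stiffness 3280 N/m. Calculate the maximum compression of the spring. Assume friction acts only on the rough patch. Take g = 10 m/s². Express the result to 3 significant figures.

Initial energy: E₁ = mgh = (34.8)(10)(5.30) = 1844.4 J
Friction removes W_f = μ_k mg d = (0.41)(34.8)(10)(1.88) = 268.2 J
Energy reaching the spring: E = 1844.4 − 268.2 = 1576.2 J
At max compression ½kx² = E ⇒ x = √(2E/k) = √(2 × 1576.2/3280) = 0.9803 m

x = 0.980 m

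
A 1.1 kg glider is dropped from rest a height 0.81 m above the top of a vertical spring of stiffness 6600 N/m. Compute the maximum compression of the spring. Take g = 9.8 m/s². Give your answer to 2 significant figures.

Take the reference level at the top of the uncompressed spring. At max compression the glider has fallen H + x and is momentarily at rest:
mg(H + x) = ½kx²
½(6600)x² − (1.1)(9.8)x − (1.1)(9.8)(0.81) = 0
3300x² − 10.78x − 8.732 = 0
x = [10.78 + √(116.2 + 115260)]/(2 × 3300) = 0.05310 m

x = 0.053 m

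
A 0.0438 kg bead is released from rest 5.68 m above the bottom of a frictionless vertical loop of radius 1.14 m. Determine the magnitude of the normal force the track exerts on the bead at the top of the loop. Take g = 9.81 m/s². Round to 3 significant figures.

N = 2.13 N

Energy from release to top (height 2r): mgh = ½mv_top² + mg(2r)
v_top² = 2g(h − 2r) = 2(9.81)(5.68 − 2.280) = 66.708 m²/s²
At the top, both N and weight point toward the centre: N + mg = mv_top²/r
N = m(v_top²/r − g) = 0.0438(66.708/1.14 − 9.81) = 2.133 N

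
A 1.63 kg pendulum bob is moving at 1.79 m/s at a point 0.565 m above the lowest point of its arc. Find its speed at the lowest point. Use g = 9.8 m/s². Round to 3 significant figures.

By conservation of mechanical energy, ½mv₀² + mgh = ½mv²
v² = v₀² + 2gh = (1.79)² + 2(9.8)(0.565) = 14.278
v = √14.278 = 3.779 m/s

v = 3.78 m/s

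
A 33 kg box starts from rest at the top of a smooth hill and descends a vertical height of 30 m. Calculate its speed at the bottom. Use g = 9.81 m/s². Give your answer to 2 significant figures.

v = 24 m/s

Energy conservation between the two points: mgh = ½mv²
The mass cancels from both sides.
v = √(2gh) = √(2 × 9.81 × 30) = √588.60 = 24.26 m/s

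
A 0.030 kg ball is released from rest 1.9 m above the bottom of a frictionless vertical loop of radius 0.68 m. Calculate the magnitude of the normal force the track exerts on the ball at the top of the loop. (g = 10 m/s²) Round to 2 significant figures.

N = 0.18 N

Energy from release to top (height 2r): mgh = ½mv_top² + mg(2r)
v_top² = 2g(h − 2r) = 2(10)(1.9 − 1.360) = 10.800 m²/s²
At the top, both N and weight point toward the centre: N + mg = mv_top²/r
N = m(v_top²/r − g) = 0.030(10.800/0.68 − 10) = 0.1765 N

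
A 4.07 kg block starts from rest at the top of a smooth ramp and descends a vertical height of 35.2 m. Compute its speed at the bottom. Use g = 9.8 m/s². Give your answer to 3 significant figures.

Mechanical energy is conserved (no friction): mgh = ½mv²
v = √(2gh) = √(2 × 9.8 × 35.2) = √689.92 = 26.27 m/s

v = 26.3 m/s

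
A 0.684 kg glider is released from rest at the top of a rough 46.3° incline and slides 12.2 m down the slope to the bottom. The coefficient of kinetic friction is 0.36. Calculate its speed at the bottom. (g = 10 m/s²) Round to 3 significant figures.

v = 10.8 m/s

Taking the bottom as reference, mgh = ½mv² + μ_k N L with h = L sinθ, N = mg cosθ:
mgh = mgL sinθ = (0.684)(10)(12.2)sin46.3° = 60.330 J
W_f = μ_k mg cosθ · L = (0.36)(0.684)(10)cos46.3°·12.2 = 20.75 J
½mv² = 60.330 − 20.75 = 39.575 J
v = √(2 × 39.575/0.684) = 10.76 m/s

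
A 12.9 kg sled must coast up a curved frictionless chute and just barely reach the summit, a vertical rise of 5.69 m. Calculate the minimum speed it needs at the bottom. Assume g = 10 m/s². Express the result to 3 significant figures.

At the top it is momentarily at rest, so all KE converts to PE: ½mv² = mgh
v = √(2gh) = √(2 × 10 × 5.69) = 10.67 m/s

v = 10.7 m/s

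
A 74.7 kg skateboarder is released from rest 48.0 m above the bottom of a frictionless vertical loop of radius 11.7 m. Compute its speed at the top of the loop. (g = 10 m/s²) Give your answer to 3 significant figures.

v = 22.2 m/s

Energy conservation: mgh = ½mv_top² + mg(2r)
v_top² = 2g(h − 2r) = 2(10)(48.0 − 23.40) = 492.0
v_top = 22.18 m/s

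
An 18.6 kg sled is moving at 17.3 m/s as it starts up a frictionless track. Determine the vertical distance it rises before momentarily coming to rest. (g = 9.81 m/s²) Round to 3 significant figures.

By energy conservation, ½mv² = mgh
h = v²/(2g) = 17.3²/(2 × 9.81) = 15.25 m

h = 15.3 m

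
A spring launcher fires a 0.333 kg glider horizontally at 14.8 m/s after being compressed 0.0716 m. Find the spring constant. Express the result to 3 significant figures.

k = 14200 N/m

Energy stored in the spring equals the launch KE: ½kx² = ½mv²
k = mv²/x² = (0.333)(14.8)²/(0.0716)² = 14228 N/m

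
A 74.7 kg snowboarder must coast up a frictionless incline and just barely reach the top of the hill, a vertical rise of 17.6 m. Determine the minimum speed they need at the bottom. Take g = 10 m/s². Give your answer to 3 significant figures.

At the top they are momentarily at rest, so all KE converts to PE: ½mv² = mgh
v = √(2gh) = √(2 × 10 × 17.6) = 18.76 m/s

v = 18.8 m/s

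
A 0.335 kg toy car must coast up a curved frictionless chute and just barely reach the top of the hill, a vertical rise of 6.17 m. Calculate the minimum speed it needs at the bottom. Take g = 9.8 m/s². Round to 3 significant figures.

At the top it is momentarily at rest, so all KE converts to PE: ½mv² = mgh
v = √(2gh) = √(2 × 9.8 × 6.17) = 11.00 m/s

v = 11.0 m/s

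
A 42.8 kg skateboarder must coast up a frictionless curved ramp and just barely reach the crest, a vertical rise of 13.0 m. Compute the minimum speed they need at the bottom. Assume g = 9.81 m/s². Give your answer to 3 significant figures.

At the top they are momentarily at rest, so all KE converts to PE: ½mv² = mgh
v = √(2gh) = √(2 × 9.81 × 13.0) = 15.97 m/s

v = 16.0 m/s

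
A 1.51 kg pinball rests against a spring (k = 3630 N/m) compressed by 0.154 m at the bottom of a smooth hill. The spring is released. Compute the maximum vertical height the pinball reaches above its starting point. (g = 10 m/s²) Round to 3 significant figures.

h = 2.85 m

Energy conservation from release to the highest point: ½kx² = mgh
h = kx²/(2mg) = (3630)(0.154)²/(2 × 1.51 × 10) = 2.851 m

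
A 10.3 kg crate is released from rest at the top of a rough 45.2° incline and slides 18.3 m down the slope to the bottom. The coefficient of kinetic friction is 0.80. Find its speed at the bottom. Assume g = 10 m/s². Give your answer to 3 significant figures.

v = 7.31 m/s

Energy: mgh = ½mv² + W_f, with h = L sinθ and W_f = μ_k (mg cosθ) L
mgh = mgL sinθ = (10.3)(10)(18.3)sin45.2° = 1337.5 J
W_f = μ_k mg cosθ · L = (0.80)(10.3)(10)cos45.2°·18.3 = 1063 J
½mv² = 1337.5 − 1063 = 274.94 J
v = √(2 × 274.94/10.3) = 7.307 m/s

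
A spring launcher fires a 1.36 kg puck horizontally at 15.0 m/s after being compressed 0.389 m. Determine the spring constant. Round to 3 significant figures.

Energy stored in the spring equals the launch KE: ½kx² = ½mv²
k = mv²/x² = (1.36)(15.0)²/(0.389)² = 2022 N/m

k = 2020 N/m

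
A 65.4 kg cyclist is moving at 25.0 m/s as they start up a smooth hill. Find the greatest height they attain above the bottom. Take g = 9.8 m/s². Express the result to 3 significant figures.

h = 31.9 m

By energy conservation, ½mv² = mgh
h = v²/(2g) = 25.0²/(2 × 9.8) = 31.89 m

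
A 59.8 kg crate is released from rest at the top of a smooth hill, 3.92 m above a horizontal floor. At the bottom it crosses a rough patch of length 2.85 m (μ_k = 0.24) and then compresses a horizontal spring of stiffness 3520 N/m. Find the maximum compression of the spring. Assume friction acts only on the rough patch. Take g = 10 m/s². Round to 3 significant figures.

Initial energy: E₁ = mgh = (59.8)(10)(3.92) = 2344.2 J
Friction removes W_f = μ_k mg d = (0.24)(59.8)(10)(2.85) = 409.0 J
Energy reaching the spring: E = 2344.2 − 409.0 = 1935.1 J
At max compression ½kx² = E ⇒ x = √(2E/k) = √(2 × 1935.1/3520) = 1.049 m

x = 1.05 m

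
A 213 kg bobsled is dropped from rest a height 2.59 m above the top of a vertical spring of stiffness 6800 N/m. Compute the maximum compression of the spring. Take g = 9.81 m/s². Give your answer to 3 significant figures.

x = 1.61 m

Let x be the compression. The total drop is H + x, and the bobsled is instantaneously at rest at max compression, so energy conservation gives:
mg(H + x) = ½kx²
½(6800)x² − (213)(9.81)x − (213)(9.81)(2.59) = 0
3400x² − 2090x − 5412 = 0
x = [2090 + √(4.366e+06 + 7.3602e+07)]/(2 × 3400) = 1.606 m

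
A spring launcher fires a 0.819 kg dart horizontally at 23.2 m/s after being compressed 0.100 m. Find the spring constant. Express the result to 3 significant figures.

k = 44100 N/m

Spring PE at full compression equals KE at release: ½kx² = ½mv²
k = mv²/x² = (0.819)(23.2)²/(0.100)² = 44082 N/m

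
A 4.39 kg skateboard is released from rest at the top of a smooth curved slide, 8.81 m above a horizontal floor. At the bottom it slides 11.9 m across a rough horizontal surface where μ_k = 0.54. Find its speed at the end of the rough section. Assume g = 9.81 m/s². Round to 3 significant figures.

v = 6.84 m/s

Applying the work–energy principle:
mgh = ½mv² + μ_k m g d
W_f = μ_k mg d = (0.54)(4.39)(9.81)(11.9) = 276.7 J
½mv² = mgh − W_f = 379.41 − 276.7 = 102.67 J
v = √(2 × 102.67/4.39) = 6.839 m/s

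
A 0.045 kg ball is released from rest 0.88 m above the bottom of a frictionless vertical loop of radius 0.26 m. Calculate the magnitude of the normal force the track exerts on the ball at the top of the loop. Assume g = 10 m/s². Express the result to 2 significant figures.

N = 0.80 N

Energy from release to top (height 2r): mgh = ½mv_top² + mg(2r)
v_top² = 2g(h − 2r) = 2(10)(0.88 − 0.5200) = 7.2000 m²/s²
At the top, both N and weight point toward the centre: N + mg = mv_top²/r
N = m(v_top²/r − g) = 0.045(7.2000/0.26 − 10) = 0.7962 N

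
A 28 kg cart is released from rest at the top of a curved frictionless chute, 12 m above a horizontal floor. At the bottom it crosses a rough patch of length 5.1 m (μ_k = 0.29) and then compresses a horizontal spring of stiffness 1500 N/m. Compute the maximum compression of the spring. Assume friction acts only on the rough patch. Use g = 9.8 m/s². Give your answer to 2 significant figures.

Initial energy: E₁ = mgh = (28)(9.8)(12) = 3292.8 J
Friction removes W_f = μ_k mg d = (0.29)(28)(9.8)(5.1) = 405.8 J
Energy reaching the spring: E = 3292.8 − 405.8 = 2887.0 J
At max compression ½kx² = E ⇒ x = √(2E/k) = √(2 × 2887.0/1500) = 1.962 m

x = 2.0 m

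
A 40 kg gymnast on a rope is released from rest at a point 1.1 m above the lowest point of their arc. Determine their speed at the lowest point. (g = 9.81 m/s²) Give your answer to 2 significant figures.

By conservation of mechanical energy, mgh = ½mv²
v = √(2gh) = √(2 × 9.81 × 1.1) = √21.582 = 4.646 m/s

v = 4.6 m/s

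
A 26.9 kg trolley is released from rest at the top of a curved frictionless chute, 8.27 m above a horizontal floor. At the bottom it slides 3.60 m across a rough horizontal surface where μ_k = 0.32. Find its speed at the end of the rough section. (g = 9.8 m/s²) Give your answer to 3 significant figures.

Applying the work–energy principle:
mgh = ½mv² + μ_k m g d
W_f = μ_k mg d = (0.32)(26.9)(9.8)(3.60) = 303.7 J
½mv² = mgh − W_f = 2180.1 − 303.7 = 1876.4 J
v = √(2 × 1876.4/26.9) = 11.81 m/s

v = 11.8 m/s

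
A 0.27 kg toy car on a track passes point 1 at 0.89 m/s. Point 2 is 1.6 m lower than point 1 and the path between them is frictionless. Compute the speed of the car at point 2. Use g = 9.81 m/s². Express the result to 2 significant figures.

v = 5.7 m/s

Mechanical energy is conserved (no friction): ½mv₀² + mgh = ½mv²
v² = v₀² + 2gh = (0.89)² + 2(9.81)(1.6) = 32.184
v = √32.184 = 5.673 m/s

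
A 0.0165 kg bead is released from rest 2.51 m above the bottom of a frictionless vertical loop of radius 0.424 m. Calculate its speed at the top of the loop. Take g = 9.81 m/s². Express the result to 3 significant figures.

Energy conservation: mgh = ½mv_top² + mg(2r)
v_top² = 2g(h − 2r) = 2(9.81)(2.51 − 0.8480) = 32.61
v_top = 5.710 m/s

v = 5.71 m/s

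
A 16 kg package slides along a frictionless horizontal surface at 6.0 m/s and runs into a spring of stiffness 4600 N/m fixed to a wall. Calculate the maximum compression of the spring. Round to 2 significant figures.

At max compression the package is momentarily at rest: ½mv² = ½kx²
x = v√(m/k) = 6.0 × √(16/4600) = 0.3539 m

x = 0.35 m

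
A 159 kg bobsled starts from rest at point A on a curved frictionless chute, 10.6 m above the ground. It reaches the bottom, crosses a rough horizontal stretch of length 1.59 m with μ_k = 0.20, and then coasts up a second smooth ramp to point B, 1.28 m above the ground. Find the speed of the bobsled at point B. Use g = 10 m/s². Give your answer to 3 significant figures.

Energy at A: mgh₁ = (159)(10)(10.6) = 16854 J
Friction loss: W_f = μ_k mg d = 505.6 J
At B: ½mv² + mgh₂ = mgh₁ − W_f
½mv² = 16854 − 505.6 − 2035.2 = 14313 J
v = √(2 × 14313/159) = 13.42 m/s

v = 13.4 m/s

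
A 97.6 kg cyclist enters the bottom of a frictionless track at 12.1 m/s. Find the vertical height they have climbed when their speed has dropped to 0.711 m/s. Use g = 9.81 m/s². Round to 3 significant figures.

h = 7.44 m

Energy balance between the two points: ½mv₁² = ½mv₂² + mgh
h = (v₁² − v₂²)/(2g) = (12.1² − 0.711²)/(2 × 9.81) = 7.437 m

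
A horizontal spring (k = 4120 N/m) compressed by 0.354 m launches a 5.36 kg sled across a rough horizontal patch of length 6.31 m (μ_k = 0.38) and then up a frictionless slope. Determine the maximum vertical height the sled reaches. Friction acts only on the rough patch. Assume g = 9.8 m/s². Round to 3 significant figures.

h = 2.52 m

Spring energy: E₀ = ½kx² = ½(4120)(0.354)² = 258.15 J
Friction: W_f = μ_k mg d = (0.38)(5.36)(9.8)(6.31) = 126.0 J
Energy at base of ramp: E = 258.15 − 126.0 = 132.20 J
At max height all remaining energy is PE: mgh = E ⇒ h = E/(mg) = 132.20/(5.36 × 9.8) = 2.517 m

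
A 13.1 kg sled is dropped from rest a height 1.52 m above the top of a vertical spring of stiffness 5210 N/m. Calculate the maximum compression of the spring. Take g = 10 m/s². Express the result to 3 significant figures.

x = 0.303 m

Measuring PE from the top of the relaxed spring, at max compression the sled has dropped H + x with zero KE, so:
mg(H + x) = ½kx²
½(5210)x² − (13.1)(10)x − (13.1)(10)(1.52) = 0
2605x² − 131.0x − 199.1 = 0
x = [131.0 + √(17161 + 2.0748e+06)]/(2 × 2605) = 0.3028 m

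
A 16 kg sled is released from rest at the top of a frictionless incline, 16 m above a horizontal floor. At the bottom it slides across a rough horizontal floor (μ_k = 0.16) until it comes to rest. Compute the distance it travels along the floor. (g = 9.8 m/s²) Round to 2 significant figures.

Energy bookkeeping (friction removes W_f = μ_k N d):
At rest all PE has been dissipated by friction: mgh = μ_k m g d
d = h/μ_k = 16/0.16 = 100.0 m

d = 100 m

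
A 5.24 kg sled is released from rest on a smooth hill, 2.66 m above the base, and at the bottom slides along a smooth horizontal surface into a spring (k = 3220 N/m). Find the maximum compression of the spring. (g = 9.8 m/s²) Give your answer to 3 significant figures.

x = 0.291 m

Energy conservation (no friction) from release to max compression: mgh = ½kx²
x = √(2mgh/k) = √(2 × 5.24 × 9.8 × 2.66 / 3220) = 0.2913 m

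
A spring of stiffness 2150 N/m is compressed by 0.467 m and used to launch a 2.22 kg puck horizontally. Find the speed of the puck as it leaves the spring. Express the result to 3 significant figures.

v = 14.5 m/s

Conservation of energy: ½kx² = ½mv²
v = x√(k/m) = 0.467 × √(2150/2.22) = 14.53 m/s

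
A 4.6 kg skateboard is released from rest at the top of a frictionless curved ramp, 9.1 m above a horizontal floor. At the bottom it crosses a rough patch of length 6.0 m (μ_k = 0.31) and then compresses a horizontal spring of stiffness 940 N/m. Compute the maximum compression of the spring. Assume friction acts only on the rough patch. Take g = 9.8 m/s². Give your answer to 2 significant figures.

x = 0.83 m

Initial energy: E₁ = mgh = (4.6)(9.8)(9.1) = 410.23 J
Friction removes W_f = μ_k mg d = (0.31)(4.6)(9.8)(6.0) = 83.85 J
Energy reaching the spring: E = 410.23 − 83.85 = 326.38 J
At max compression ½kx² = E ⇒ x = √(2E/k) = √(2 × 326.38/940) = 0.8333 m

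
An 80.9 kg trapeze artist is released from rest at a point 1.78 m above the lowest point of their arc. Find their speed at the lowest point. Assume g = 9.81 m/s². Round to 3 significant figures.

v = 5.91 m/s

Equating total energy at the two states: mgh = ½mv²
v = √(2gh) = √(2 × 9.81 × 1.78) = √34.924 = 5.910 m/s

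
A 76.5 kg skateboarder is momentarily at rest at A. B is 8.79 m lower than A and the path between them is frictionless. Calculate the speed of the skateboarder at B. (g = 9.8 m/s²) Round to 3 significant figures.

v = 13.1 m/s

Energy conservation between the two points: mgh = ½mv²
The mass cancels from both sides.
v = √(2gh) = √(2 × 9.8 × 8.79) = √172.28 = 13.13 m/s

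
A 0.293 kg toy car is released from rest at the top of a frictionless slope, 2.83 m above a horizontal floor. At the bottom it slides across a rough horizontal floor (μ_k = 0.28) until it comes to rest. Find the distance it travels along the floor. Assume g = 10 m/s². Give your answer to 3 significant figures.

Energy bookkeeping (friction removes W_f = μ_k N d):
At rest all PE has been dissipated by friction: mgh = μ_k m g d
d = h/μ_k = 2.83/0.28 = 10.11 m

d = 10.1 m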